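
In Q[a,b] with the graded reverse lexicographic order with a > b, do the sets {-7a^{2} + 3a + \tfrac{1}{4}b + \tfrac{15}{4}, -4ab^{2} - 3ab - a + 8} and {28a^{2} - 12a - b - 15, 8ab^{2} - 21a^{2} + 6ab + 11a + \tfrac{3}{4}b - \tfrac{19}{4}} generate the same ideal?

Yes, the ideals are equal.

Two ideals are equal iff their reduced Gröbner bases coincide (the reduced basis is unique for a fixed ordering).
Buchberger on the first generating set:
f_1 = -7a^{2} + 3a + \tfrac{1}{4}b + \tfrac{15}{4}, LT = a^{2}.
f_2 = -4ab^{2} - 3ab - a + 8, LT = ab^{2}.

S(f_1,f_2): lcm = a^{2}b^{2}. S = -\tfrac{3}{4}a^{2}b - \tfrac{3}{7}ab^{2} - \tfrac{1}{28}b^{3} - \tfrac{1}{4}a^{2} - \tfrac{15}{28}b^{2} + 2a.
  leading term a^{2}b: subtract (\tfrac{3}{28}b)·f_1 from -\tfrac{3}{4}a^{2}b - \tfrac{3}{7}ab^{2} - \tfrac{1}{28}b^{3} - \tfrac{1}{4}a^{2} - \tfrac{15}{28}b^{2} + 2a → -\tfrac{3}{7}ab^{2} - \tfrac{1}{28}b^{3} - \tfrac{1}{4}a^{2} - \tfrac{9}{28}ab - \tfrac{9}{16}b^{2} + 2a - \tfrac{45}{112}b
  leading term ab^{2}: subtract (\tfrac{3}{28})·f_2 from -\tfrac{3}{7}ab^{2} - \tfrac{1}{28}b^{3} - \tfrac{1}{4}a^{2} - \tfrac{9}{28}ab - \tfrac{9}{16}b^{2} + 2a - \tfrac{45}{112}b → -\tfrac{1}{28}b^{3} - \tfrac{1}{4}a^{2} - \tfrac{9}{16}b^{2} + \tfrac{59}{28}a - \tfrac{45}{112}b - \tfrac{6}{7}
  leading term b^{3}: no divisor's leading term divides it; move -\tfrac{1}{28}b^{3} to the remainder.
  leading term a^{2}: subtract (\tfrac{1}{28})·f_1 from -\tfrac{1}{4}a^{2} - \tfrac{9}{16}b^{2} + \tfrac{59}{28}a - \tfrac{45}{112}b - \tfrac{6}{7} → -\tfrac{9}{16}b^{2} + 2a - \tfrac{23}{56}b - \tfrac{111}{112}
  leading term b^{2}: no divisor's leading term divides it; move -\tfrac{9}{16}b^{2} to the remainder.
  leading term a: no divisor's leading term divides it; move 2a to the remainder.
  leading term b: no divisor's leading term divides it; move -\tfrac{23}{56}b to the remainder.
  leading term 1: no divisor's leading term divides it; move -\tfrac{111}{112} to the remainder.
  remainder -\tfrac{1}{28}b^{3} - \tfrac{9}{16}b^{2} + 2a - \tfrac{23}{56}b - \tfrac{111}{112} ≠ 0; add g_3 = -\tfrac{1}{28}b^{3} - \tfrac{9}{16}b^{2} + 2a - \tfrac{23}{56}b - \tfrac{111}{112} to the basis.

The other S-polynomials (S(f_1,g_3), S(f_2,g_3)) all reduce to 0 modulo the current basis, so we have a Gröbner basis.
Inter-reduce: drop elements whose leading term is divisible by another's, tail-reduce, and make monic.
Reduced Gröbner basis: {ab^{2} + \tfrac{3}{4}ab + \tfrac{1}{4}a - 2, b^{3} + \tfrac{63}{4}b^{2} - 56a + \tfrac{23}{2}b + \tfrac{111}{4}, a^{2} - \tfrac{3}{7}a - \tfrac{1}{28}b - \tfrac{15}{28}}.

Buchberger on the second generating set:
h_1 = 28a^{2} - 12a - b - 15, LT = a^{2}.
h_2 = 8ab^{2} - 21a^{2} + 6ab + 11a + \tfrac{3}{4}b - \tfrac{19}{4}, LT = ab^{2}.

S(h_1,h_2): lcm = a^{2}b^{2}. S = \tfrac{21}{8}a^{3} - \tfrac{3}{4}a^{2}b - \tfrac{3}{7}ab^{2} - \tfrac{1}{28}b^{3} - \tfrac{11}{8}a^{2} - \tfrac{3}{32}ab - \tfrac{15}{28}b^{2} + \tfrac{19}{32}a.
  leading term a^{3}: subtract (\tfrac{3}{32}a)·h_1 from \tfrac{21}{8}a^{3} - \tfrac{3}{4}a^{2}b - \tfrac{3}{7}ab^{2} - \tfrac{1}{28}b^{3} - \tfrac{11}{8}a^{2} - \tfrac{3}{32}ab - \tfrac{15}{28}b^{2} + \tfrac{19}{32}a → -\tfrac{3}{4}a^{2}b - \tfrac{3}{7}ab^{2} - \tfrac{1}{28}b^{3} - \tfrac{1}{4}a^{2} - \tfrac{15}{28}b^{2} + 2a
  leading term a^{2}b: subtract (-\tfrac{3}{112}b)·h_1 from -\tfrac{3}{4}a^{2}b - \tfrac{3}{7}ab^{2} - \tfrac{1}{28}b^{3} - \tfrac{1}{4}a^{2} - \tfrac{15}{28}b^{2} + 2a → -\tfrac{3}{7}ab^{2} - \tfrac{1}{28}b^{3} - \tfrac{1}{4}a^{2} - \tfrac{9}{28}ab - \tfrac{9}{16}b^{2} + 2a - \tfrac{45}{112}b
  leading term ab^{2}: subtract (-\tfrac{3}{56})·h_2 from -\tfrac{3}{7}ab^{2} - \tfrac{1}{28}b^{3} - \tfrac{1}{4}a^{2} - \tfrac{9}{28}ab - \tfrac{9}{16}b^{2} + 2a - \tfrac{45}{112}b → -\tfrac{1}{28}b^{3} - \tfrac{11}{8}a^{2} - \tfrac{9}{16}b^{2} + \tfrac{145}{56}a - \tfrac{81}{224}b - \tfrac{57}{224}
  leading term b^{3}: no divisor's leading term divides it; move -\tfrac{1}{28}b^{3} to the remainder.
  leading term a^{2}: subtract (-\tfrac{11}{224})·h_1 from -\tfrac{11}{8}a^{2} - \tfrac{9}{16}b^{2} + \tfrac{145}{56}a - \tfrac{81}{224}b - \tfrac{57}{224} → -\tfrac{9}{16}b^{2} + 2a - \tfrac{23}{56}b - \tfrac{111}{112}
  leading term b^{2}: no divisor's leading term divides it; move -\tfrac{9}{16}b^{2} to the remainder.
  leading term a: no divisor's leading term divides it; move 2a to the remainder.
  leading term b: no divisor's leading term divides it; move -\tfrac{23}{56}b to the remainder.
  leading term 1: no divisor's leading term divides it; move -\tfrac{111}{112} to the remainder.
  remainder -\tfrac{1}{28}b^{3} - \tfrac{9}{16}b^{2} + 2a - \tfrac{23}{56}b - \tfrac{111}{112} ≠ 0; add k_3 = -\tfrac{1}{28}b^{3} - \tfrac{9}{16}b^{2} + 2a - \tfrac{23}{56}b - \tfrac{111}{112} to the basis.

The other S-polynomials (S(h_1,k_3), S(h_2,k_3)) all reduce to 0 modulo the current basis, so we have a Gröbner basis.
Inter-reduce: drop elements whose leading term is divisible by another's, tail-reduce, and make monic.
Reduced Gröbner basis: {ab^{2} + \tfrac{3}{4}ab + \tfrac{1}{4}a - 2, b^{3} + \tfrac{63}{4}b^{2} - 56a + \tfrac{23}{2}b + \tfrac{111}{4}, a^{2} - \tfrac{3}{7}a - \tfrac{1}{28}b - \tfrac{15}{28}}.

The two bases agree; hence the ideals are identical.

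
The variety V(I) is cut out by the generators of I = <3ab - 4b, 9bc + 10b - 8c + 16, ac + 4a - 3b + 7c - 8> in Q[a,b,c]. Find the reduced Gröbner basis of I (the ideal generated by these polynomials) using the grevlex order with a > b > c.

G = {b^2 + 322/81b - 200/81c + 400/81, bc + 10/9b - 8/9c + 16/9, c^2 + 28/25b - 66/25c + 32/25, a - 1/2b + 25/18c - 16/9}

f_1 = 3ab - 4b, LT = ab.
f_2 = 9bc + 10b - 8c + 16, LT = bc.
f_3 = ac + 4a - 3b + 7c - 8, LT = ac.

S(f_1,f_2): lcm = abc. S = -10/9ab + 8/9ac - 4/3bc - 16/9a.
  reduce S modulo (f_1, f_2, f_3):
  remainder -16/3a + 8/3b - 200/27c + 256/27 ≠ 0; add g_4 = -16/3a + 8/3b - 200/27c + 256/27 to the basis.

S(f_1,f_3): lcm = abc. S = -4ab + 3b^2 - 25/3bc + 8b.
  reduce S modulo (f_1, f_2, f_3, g_4):
  remainder 3b^2 + 322/27b - 200/27c + 400/27 ≠ 0; add g_5 = 3b^2 + 322/27b - 200/27c + 400/27 to the basis.

S(f_3,g_4): lcm = ac. S = 1/2bc - 25/18c^2 + 4a - 3b + 79/9c - 8.
  reduce S modulo (f_1, f_2, f_3, g_4, g_5):
  remainder -25/18c^2 - 14/9b + 11/3c - 16/9 ≠ 0; add g_6 = -25/18c^2 - 14/9b + 11/3c - 16/9 to the basis.

The other S-polynomials (S(f_2,f_3), S(f_1,g_4), S(f_2,g_4), S(f_1,g_5), S(f_2,g_5), S(f_3,g_5), S(g_4,g_5), S(f_1,g_6), S(f_2,g_6), S(f_3,g_6), S(g_4,g_6), S(g_5,g_6)) all reduce to 0 modulo the current basis, so we have a Gröbner basis.
Inter-reduce: drop elements whose leading term is divisible by another's, tail-reduce, and make monic.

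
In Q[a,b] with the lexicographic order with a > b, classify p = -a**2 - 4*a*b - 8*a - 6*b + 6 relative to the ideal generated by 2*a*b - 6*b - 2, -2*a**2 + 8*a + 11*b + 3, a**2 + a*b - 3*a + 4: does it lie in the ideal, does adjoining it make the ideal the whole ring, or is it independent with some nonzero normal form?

First compute the reduced Gröbner basis of I by Buchberger's algorithm.
f_1 = 2*a*b - 6*b - 2, LT = a*b.
f_2 = -2*a**2 + 8*a + 11*b + 3, LT = a**2.
f_3 = a**2 + a*b - 3*a + 4, LT = a**2.

S(f_1,f_2): lcm = a**2*b. S = a*b - a + 11/2*b**2 + 3/2*b.
  reduce S modulo (f_1, f_2, f_3):
  remainder -a + 11/2*b**2 + 9/2*b + 1 ≠ 0; add h_4 = -a + 11/2*b**2 + 9/2*b + 1 to the basis.

S(f_1,f_3): lcm = a**2*b. S = -a*b**2 - a - 4*b.
  reduce S modulo (f_1, f_2, f_3, h_4):
  remainder -17/2*b**2 - 19/2*b - 1 ≠ 0; add h_5 = -17/2*b**2 - 19/2*b - 1 to the basis.

S(f_2,f_3): lcm = a**2. S = -a*b - a - 11/2*b - 11/2.
  reduce S modulo (f_1, f_2, f_3, h_4, h_5):
  remainder -233/34*b - 233/34 ≠ 0; add h_6 = -233/34*b - 233/34 to the basis.

The other S-polynomials (S(f_1,h_4), S(f_2,h_4), S(f_3,h_4), S(f_1,h_5), S(f_2,h_5), S(f_3,h_5), S(h_4,h_5), S(f_1,h_6), S(f_2,h_6), S(f_3,h_6), S(h_4,h_6), S(h_5,h_6)) all reduce to 0 modulo the current basis, so we have a Gröbner basis.
Inter-reduce: drop elements whose leading term is divisible by another's, tail-reduce, and make monic.
Reduced Gröbner basis: {a - 2, b + 1}.
Label its elements g_1 = a - 2, g_2 = b + 1.

Reduce p = -a**2 - 4*a*b - 8*a - 6*b + 6 modulo G:
  leading term a**2: subtract (-a)·g_1 from -a**2 - 4*a*b - 8*a - 6*b + 6 → -4*a*b - 10*a - 6*b + 6
  leading term a*b: subtract (-4*b)·g_1 from -4*a*b - 10*a - 6*b + 6 → -10*a - 14*b + 6
  leading term a: subtract (-10)·g_1 from -10*a - 14*b + 6 → -14*b - 14
  leading term b: subtract (-14)·g_2 from -14*b - 14 → 0
  normal form = 0.
Since the normal form is 0, p ∈ I.

-a**2 - 4*a*b - 8*a - 6*b + 6 lies in I (it reduces to 0).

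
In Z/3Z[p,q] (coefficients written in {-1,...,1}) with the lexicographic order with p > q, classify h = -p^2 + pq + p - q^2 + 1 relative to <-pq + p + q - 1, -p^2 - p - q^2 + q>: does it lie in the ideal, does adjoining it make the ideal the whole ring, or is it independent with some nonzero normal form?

First compute the reduced Gröbner basis of I by Buchberger's algorithm.
f_1 = -pq + p + q - 1, LT = pq.
f_2 = -p^2 - p - q^2 + q, LT = p^2.

S(f_1,f_2): lcm = p^2q. S = -p^2 + pq + p - q^3 + q^2.
  leading term p^2: subtract (1)·f_2 from -p^2 + pq + p - q^3 + q^2 → pq - p - q^3 - q^2 - q
  leading term pq: subtract (-1)·f_1 from pq - p - q^3 - q^2 - q → -q^3 - q^2 - 1
  leading term q^3: no divisor's leading term divides it; move -q^3 to the remainder.
  leading term q^2: no divisor's leading term divides it; move -q^2 to the remainder.
  leading term 1: no divisor's leading term divides it; move -1 to the remainder.
  remainder -q^3 - q^2 - 1 ≠ 0; add k_3 = -q^3 - q^2 - 1 to the basis.

The other S-polynomials (S(f_1,k_3), S(f_2,k_3)) all reduce to 0 modulo the current basis, so we have a Gröbner basis.
Inter-reduce: drop elements whose leading term is divisible by another's, tail-reduce, and make monic.
Reduced Gröbner basis: {p^2 + p + q^2 - q, pq - p - q + 1, q^3 + q^2 + 1}.
Label its elements g_1 = p^2 + p + q^2 - q, g_2 = pq - p - q + 1, g_3 = q^3 + q^2 + 1.

Reduce h = -p^2 + pq + p - q^2 + 1 modulo G:
  leading term p^2: subtract (-1)·g_1 from -p^2 + pq + p - q^2 + 1 → pq - p - q + 1
  leading term pq: subtract (1)·g_2 from pq - p - q + 1 → 0
  normal form = 0.
Since the normal form is 0, h ∈ I.

Ideal membership is decidable via reduction modulo a Gröbner basis.

-p^2 + pq + p - q^2 + 1 lies in I (it reduces to 0).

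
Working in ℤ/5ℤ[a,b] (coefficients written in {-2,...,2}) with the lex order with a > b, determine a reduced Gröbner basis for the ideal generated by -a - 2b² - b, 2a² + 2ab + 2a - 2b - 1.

Buchberger's algorithm terminates because the ascending chain of leading-term ideals stabilizes.

f_1 = -a - 2b² - b, LT = a.
f_2 = 2a² + 2ab + 2a - 2b - 1, LT = a².

S(f_1,f_2): lcm = a². S = 2ab² - a + b - 2.
  leading term ab²: subtract (-2b²)·f_1 from 2ab² - a + b - 2 → -a + b⁴ - 2b³ + b - 2
  leading term a: subtract (1)·f_1 from -a + b⁴ - 2b³ + b - 2 → b⁴ - 2b³ + 2b² + 2b - 2
  leading term b⁴: no divisor's leading term divides it; move b⁴ to the remainder.
  leading term b³: no divisor's leading term divides it; move -2b³ to the remainder.
  leading term b²: no divisor's leading term divides it; move 2b² to the remainder.
  leading term b: no divisor's leading term divides it; move 2b to the remainder.
  leading term 1: no divisor's leading term divides it; move -2 to the remainder.
  remainder b⁴ - 2b³ + 2b² + 2b - 2 ≠ 0; add g_3 = b⁴ - 2b³ + 2b² + 2b - 2 to the basis.

S(f_1,g_3): leading monomials are coprime, so the S-polynomial reduces to 0 (Buchberger's first criterion).
S(f_2,g_3): leading monomials are coprime, so the S-polynomial reduces to 0 (Buchberger's first criterion).
Every S-polynomial of the final basis reduces to 0, so we have a Gröbner basis.
Inter-reduce: drop elements whose leading term is divisible by another's, tail-reduce, and make monic.

G = {a + 2b² + b, b⁴ - 2b³ + 2b² + 2b - 2}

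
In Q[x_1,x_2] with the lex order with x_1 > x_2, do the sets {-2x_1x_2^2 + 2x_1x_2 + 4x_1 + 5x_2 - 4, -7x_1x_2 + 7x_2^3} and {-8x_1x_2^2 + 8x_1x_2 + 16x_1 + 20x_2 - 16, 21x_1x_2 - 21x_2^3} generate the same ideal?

Equality of ideals is decidable: compute both reduced Gröbner bases (unique for the ordering) and check whether they agree.
Buchberger on the first generating set:
f_1 = -2x_1x_2^2 + 2x_1x_2 + 4x_1 + 5x_2 - 4, LT = x_1x_2^2.
f_2 = -7x_1x_2 + 7x_2^3, LT = x_1x_2.

S(f_1,f_2): lcm = x_1x_2^2. S = -x_1x_2 - 2x_1 + x_2^4 - 5/2x_2 + 2.
  reduce S modulo (f_1, f_2):
  remainder -2x_1 + x_2^4 - x_2^3 - 5/2x_2 + 2 ≠ 0; add g_3 = -2x_1 + x_2^4 - x_2^3 - 5/2x_2 + 2 to the basis.

S(f_1,g_3): lcm = x_1x_2^2. S = -x_1x_2 - 2x_1 + 1/2x_2^6 - 1/2x_2^5 - 5/4x_2^3 + x_2^2 - 5/2x_2 + 2.
  reduce S modulo (f_1, f_2, g_3):
  remainder 1/2x_2^6 - 1/2x_2^5 - x_2^4 - 5/4x_2^3 + x_2^2 ≠ 0; add g_4 = 1/2x_2^6 - 1/2x_2^5 - x_2^4 - 5/4x_2^3 + x_2^2 to the basis.

S(f_2,g_3): lcm = x_1x_2. S = 1/2x_2^5 - 1/2x_2^4 - x_2^3 - 5/4x_2^2 + x_2.
  reduce S modulo (f_1, f_2, g_3, g_4):
  remainder 1/2x_2^5 - 1/2x_2^4 - x_2^3 - 5/4x_2^2 + x_2 ≠ 0; add g_5 = 1/2x_2^5 - 1/2x_2^4 - x_2^3 - 5/4x_2^2 + x_2 to the basis.

The other S-polynomials (S(f_1,g_4), S(f_2,g_4), S(g_3,g_4), S(f_1,g_5), S(f_2,g_5), S(g_3,g_5), S(g_4,g_5)) all reduce to 0 modulo the current basis, so we have a Gröbner basis.
Inter-reduce: drop elements whose leading term is divisible by another's, tail-reduce, and make monic.
Reduced Gröbner basis: {x_1 - 1/2x_2^4 + 1/2x_2^3 + 5/4x_2 - 1, x_2^5 - x_2^4 - 2x_2^3 - 5/2x_2^2 + 2x_2}.

Buchberger on the second generating set:
h_1 = -8x_1x_2^2 + 8x_1x_2 + 16x_1 + 20x_2 - 16, LT = x_1x_2^2.
h_2 = 21x_1x_2 - 21x_2^3, LT = x_1x_2.

S(h_1,h_2): lcm = x_1x_2^2. S = -x_1x_2 - 2x_1 + x_2^4 - 5/2x_2 + 2.
  reduce S modulo (h_1, h_2):
  remainder -2x_1 + x_2^4 - x_2^3 - 5/2x_2 + 2 ≠ 0; add k_3 = -2x_1 + x_2^4 - x_2^3 - 5/2x_2 + 2 to the basis.

S(h_1,k_3): lcm = x_1x_2^2. S = -x_1x_2 - 2x_1 + 1/2x_2^6 - 1/2x_2^5 - 5/4x_2^3 + x_2^2 - 5/2x_2 + 2.
  reduce S modulo (h_1, h_2, k_3):
  remainder 1/2x_2^6 - 1/2x_2^5 - x_2^4 - 5/4x_2^3 + x_2^2 ≠ 0; add k_4 = 1/2x_2^6 - 1/2x_2^5 - x_2^4 - 5/4x_2^3 + x_2^2 to the basis.

S(h_2,k_3): lcm = x_1x_2. S = 1/2x_2^5 - 1/2x_2^4 - x_2^3 - 5/4x_2^2 + x_2.
  reduce S modulo (h_1, h_2, k_3, k_4):
  remainder 1/2x_2^5 - 1/2x_2^4 - x_2^3 - 5/4x_2^2 + x_2 ≠ 0; add k_5 = 1/2x_2^5 - 1/2x_2^4 - x_2^3 - 5/4x_2^2 + x_2 to the basis.

The other S-polynomials (S(h_1,k_4), S(h_2,k_4), S(k_3,k_4), S(h_1,k_5), S(h_2,k_5), S(k_3,k_5), S(k_4,k_5)) all reduce to 0 modulo the current basis, so we have a Gröbner basis.
Inter-reduce: drop elements whose leading term is divisible by another's, tail-reduce, and make monic.
Reduced Gröbner basis: {x_1 - 1/2x_2^4 + 1/2x_2^3 + 5/4x_2 - 1, x_2^5 - x_2^4 - 2x_2^3 - 5/2x_2^2 + 2x_2}.

These coincide, so the ideals are equal.

Yes, the ideals are equal.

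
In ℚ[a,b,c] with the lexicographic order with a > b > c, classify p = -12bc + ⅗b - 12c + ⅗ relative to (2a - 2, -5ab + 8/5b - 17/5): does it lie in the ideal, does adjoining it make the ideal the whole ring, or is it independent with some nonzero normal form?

First compute the reduced Gröbner basis of I by Buchberger's algorithm.
f_1 = 2a - 2, LT = a.
f_2 = -5ab + 8/5b - 17/5, LT = ab.

S(f_1,f_2): lcm = ab. S = -17/25b - 17/25.
  reduce S modulo (f_1, f_2):
  remainder -17/25b - 17/25 ≠ 0; add h_3 = -17/25b - 17/25 to the basis.

The other S-polynomials (S(f_1,h_3), S(f_2,h_3)) all reduce to 0 modulo the current basis, so we have a Gröbner basis.
Inter-reduce: drop elements whose leading term is divisible by another's, tail-reduce, and make monic.
Reduced Gröbner basis: {a - 1, b + 1}.
Label its elements g_1 = a - 1, g_2 = b + 1.

Reduce p = -12bc + ⅗b - 12c + ⅗ modulo G:
  leading term bc: subtract (-12c)·g_2 from -12bc + ⅗b - 12c + ⅗ → ⅗b + ⅗
  leading term b: subtract (⅗)·g_2 from ⅗b + ⅗ → 0
  normal form = 0.
Since the normal form is 0, p ∈ I.

-12bc + ⅗b - 12c + ⅗ lies in I (it reduces to 0).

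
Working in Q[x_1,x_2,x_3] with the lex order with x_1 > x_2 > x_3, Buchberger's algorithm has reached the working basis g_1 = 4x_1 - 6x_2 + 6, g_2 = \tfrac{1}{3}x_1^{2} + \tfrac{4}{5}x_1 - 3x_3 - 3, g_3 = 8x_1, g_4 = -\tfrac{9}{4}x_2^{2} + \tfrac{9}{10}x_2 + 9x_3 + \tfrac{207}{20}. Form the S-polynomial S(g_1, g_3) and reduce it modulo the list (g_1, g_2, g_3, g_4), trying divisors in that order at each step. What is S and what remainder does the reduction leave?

S(g_1, g_3) = -\tfrac{3}{2}x_2 + \tfrac{3}{2}; remainder on division = -\tfrac{3}{2}x_2 + \tfrac{3}{2}.

lcm(LM(g_1), LM(g_3)) = x_1.
S = (lcm/LT(g_1))·g_1 − (lcm/LT(g_3))·g_3 = -\tfrac{3}{2}x_2 + \tfrac{3}{2}.
Reduce S modulo (g_1, g_2, g_3, g_4) in that order:
  leading term x_2: no divisor's leading term divides it; move -\tfrac{3}{2}x_2 to the remainder.
  leading term 1: no divisor's leading term divides it; move \tfrac{3}{2} to the remainder.
The remainder -\tfrac{3}{2}x_2 + \tfrac{3}{2} is nonzero, so it would be added as the next basis element.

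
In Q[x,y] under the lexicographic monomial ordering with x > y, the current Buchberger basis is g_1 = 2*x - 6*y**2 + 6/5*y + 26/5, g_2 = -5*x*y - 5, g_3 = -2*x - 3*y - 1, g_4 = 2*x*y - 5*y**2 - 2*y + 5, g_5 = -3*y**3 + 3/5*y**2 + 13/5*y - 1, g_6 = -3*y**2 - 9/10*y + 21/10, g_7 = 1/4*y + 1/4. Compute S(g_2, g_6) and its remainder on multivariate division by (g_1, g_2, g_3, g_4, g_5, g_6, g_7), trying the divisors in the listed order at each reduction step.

S(g_2, g_6) = -3/10*x*y + 7/10*x + y; remainder on division = 0.

lcm(LM(g_2), LM(g_6)) = x*y**2.
S = (lcm/LT(g_2))·g_2 − (lcm/LT(g_6))·g_6 = -3/10*x*y + 7/10*x + y.
Reduce S modulo (g_1, g_2, g_3, g_4, g_5, g_6, g_7) in that order:
  leading term x*y: subtract (-3/20*y)·g_1 from -3/10*x*y + 7/10*x + y → 7/10*x - 9/10*y**3 + 9/50*y**2 + 89/50*y
  leading term x: subtract (7/20)·g_1 from 7/10*x - 9/10*y**3 + 9/50*y**2 + 89/50*y → -9/10*y**3 + 57/25*y**2 + 34/25*y - 91/50
  leading term y**3: subtract (3/10)·g_5 from -9/10*y**3 + 57/25*y**2 + 34/25*y - 91/50 → 21/10*y**2 + 29/50*y - 38/25
  leading term y**2: subtract (-7/10)·g_6 from 21/10*y**2 + 29/50*y - 38/25 → -1/20*y - 1/20
  leading term y: subtract (-1/5)·g_7 from -1/20*y - 1/20 → 0
The remainder is 0, so this S-polynomial contributes no new basis element.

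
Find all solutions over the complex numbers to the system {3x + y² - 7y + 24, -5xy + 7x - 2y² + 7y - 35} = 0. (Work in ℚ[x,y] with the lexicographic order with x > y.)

{(-4, 3), (-112/75 - sqrt(731)*I/75, 33/10 - sqrt(731)*I/10), (-112/75 + sqrt(731)*I/75, 33/10 + sqrt(731)*I/10)}

Compute a lex Gröbner basis by Buchberger's algorithm.
f_1 = 3x + y² - 7y + 24, LT = x.
f_2 = -5xy + 7x - 2y² + 7y - 35, LT = xy.

S(f_1,f_2): lcm = xy. S = 7/5x + ⅓y³ - 41/15y² + 47/5y - 7.
  leading term x: subtract (7/15)·f_1 from 7/5x + ⅓y³ - 41/15y² + 47/5y - 7 → ⅓y³ - 16/5y² + 38/3y - 91/5
  leading term y³: no divisor's leading term divides it; move ⅓y³ to the remainder.
  leading term y²: no divisor's leading term divides it; move -16/5y² to the remainder.
  leading term y: no divisor's leading term divides it; move 38/3y to the remainder.
  leading term 1: no divisor's leading term divides it; move -91/5 to the remainder.
  remainder ⅓y³ - 16/5y² + 38/3y - 91/5 ≠ 0; add h_3 = ⅓y³ - 16/5y² + 38/3y - 91/5 to the basis.

The other S-polynomials (S(f_1,h_3), S(f_2,h_3)) all reduce to 0 modulo the current basis, so we have a Gröbner basis.
Inter-reduce: drop elements whose leading term is divisible by another's, tail-reduce, and make monic.
Reduced Gröbner basis: {x + ⅓y² - 7/3y + 8, y³ - 48/5y² + 38y - 273/5}.

The lex basis is triangular: the last element involves only y. Solving y³ - 48/5y² + 38y - 273/5 = 0 gives y ∈ {3, 33/10 - sqrt(731)*I/10, 33/10 + sqrt(731)*I/10}; substituting each value into the earlier elements determines the remaining variables.
  y = 3: the earlier basis element becomes x + 4 = 0, giving x = -4 — point (-4, 3).
  y = 33/10 - sqrt(731)*I/10: the earlier basis element becomes x + 112/75 + sqrt(731)*I/75 = 0, giving x = -112/75 - sqrt(731)*I/75 — point (-112/75 - sqrt(731)*I/75, 33/10 - sqrt(731)*I/10).
  y = 33/10 + sqrt(731)*I/10: the earlier basis element becomes x + 112/75 - sqrt(731)*I/75 = 0, giving x = -112/75 + sqrt(731)*I/75 — point (-112/75 + sqrt(731)*I/75, 33/10 + sqrt(731)*I/10).
Zero-dimensionality of the ideal guarantees finitely many solutions over ℂ.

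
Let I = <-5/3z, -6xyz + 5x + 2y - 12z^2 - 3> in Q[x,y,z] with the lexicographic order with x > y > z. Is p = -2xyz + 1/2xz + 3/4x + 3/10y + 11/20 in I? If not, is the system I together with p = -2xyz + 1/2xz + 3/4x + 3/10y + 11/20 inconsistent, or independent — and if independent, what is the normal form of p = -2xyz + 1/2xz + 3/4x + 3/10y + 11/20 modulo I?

Adjoining -2xyz + 1/2xz + 3/4x + 3/10y + 11/20 makes the ideal the whole ring: the system is inconsistent.

First compute the reduced Gröbner basis of I by Buchberger's algorithm.
f_1 = -5/3z, LT = z.
f_2 = -6xyz + 5x + 2y - 12z^2 - 3, LT = xyz.

S(f_1,f_2): lcm = xyz. S = 5/6x + 1/3y - 2z^2 - 1/2.
  reduce S modulo (f_1, f_2):
  remainder 5/6x + 1/3y - 1/2 ≠ 0; add h_3 = 5/6x + 1/3y - 1/2 to the basis.

The other S-polynomials (S(f_1,h_3), S(f_2,h_3)) all reduce to 0 modulo the current basis, so we have a Gröbner basis.
Inter-reduce: drop elements whose leading term is divisible by another's, tail-reduce, and make monic.
Reduced Gröbner basis: {x + 2/5y - 3/5, z}.
Label its elements g_1 = x + 2/5y - 3/5, g_2 = z.

Reduce p = -2xyz + 1/2xz + 3/4x + 3/10y + 11/20 modulo G:
  leading term xyz: subtract (-2yz)·g_1 from -2xyz + 1/2xz + 3/4x + 3/10y + 11/20 → 1/2xz + 3/4x + 4/5y^2z - 6/5yz + 3/10y + 11/20
  leading term xz: subtract (1/2z)·g_1 from 1/2xz + 3/4x + 4/5y^2z - 6/5yz + 3/10y + 11/20 → 3/4x + 4/5y^2z - 7/5yz + 3/10y + 3/10z + 11/20
  leading term x: subtract (3/4)·g_1 from 3/4x + 4/5y^2z - 7/5yz + 3/10y + 3/10z + 11/20 → 4/5y^2z - 7/5yz + 3/10z + 1
  leading term y^2z: subtract (4/5y^2)·g_2 from 4/5y^2z - 7/5yz + 3/10z + 1 → -7/5yz + 3/10z + 1
  leading term yz: subtract (-7/5y)·g_2 from -7/5yz + 3/10z + 1 → 3/10z + 1
  leading term z: subtract (3/10)·g_2 from 3/10z + 1 → 1
  leading term 1: no divisor's leading term divides it; move 1 to the remainder.
  normal form = 1.
The normal form is nonzero, so p ∉ I. Since p minus its normal form lies in I, I + (p) = I + (r) where r = 1; decide whether this ideal is the whole ring.
Here r = 1 is a nonzero constant, hence a unit: 1 ∈ I + (p), the Gröbner basis of I + (p) is {1}, and the enlarged system has no common solution — adjoining p is inconsistent.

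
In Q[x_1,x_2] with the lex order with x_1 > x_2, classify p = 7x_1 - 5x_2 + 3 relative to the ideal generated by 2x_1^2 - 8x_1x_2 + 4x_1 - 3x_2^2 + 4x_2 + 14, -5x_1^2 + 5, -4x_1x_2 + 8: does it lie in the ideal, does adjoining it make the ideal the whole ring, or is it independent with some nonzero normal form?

7x_1 - 5x_2 + 3 lies in I (it reduces to 0).

First compute the reduced Gröbner basis of I by Buchberger's algorithm.
f_1 = 2x_1^2 - 8x_1x_2 + 4x_1 - 3x_2^2 + 4x_2 + 14, LT = x_1^2.
f_2 = -5x_1^2 + 5, LT = x_1^2.
f_3 = -4x_1x_2 + 8, LT = x_1x_2.

S(f_1,f_2): lcm = x_1^2. S = -4x_1x_2 + 2x_1 - 3/2x_2^2 + 2x_2 + 8.
  reduce S modulo (f_1, f_2, f_3):
  remainder 2x_1 - 3/2x_2^2 + 2x_2 ≠ 0; add h_4 = 2x_1 - 3/2x_2^2 + 2x_2 to the basis.

S(f_1,f_3): lcm = x_1^2x_2. S = -4x_1x_2^2 + 2x_1x_2 + 2x_1 - 3/2x_2^3 + 2x_2^2 + 7x_2.
  reduce S modulo (f_1, f_2, f_3, h_4):
  remainder -3/2x_2^3 + 7/2x_2^2 - 3x_2 + 4 ≠ 0; add h_5 = -3/2x_2^3 + 7/2x_2^2 - 3x_2 + 4 to the basis.

S(f_2,f_3): lcm = x_1^2x_2. S = 2x_1 - x_2.
  reduce S modulo (f_1, f_2, f_3, h_4, h_5):
  remainder 3/2x_2^2 - 3x_2 ≠ 0; add h_6 = 3/2x_2^2 - 3x_2 to the basis.

S(f_1,h_4): lcm = x_1^2. S = 3/4x_1x_2^2 - 5x_1x_2 + 2x_1 - 3/2x_2^2 + 2x_2 + 7.
  reduce S modulo (f_1, f_2, f_3, h_4, h_5, h_6):
  remainder 3/2x_2 - 3 ≠ 0; add h_7 = 3/2x_2 - 3 to the basis.

The other S-polynomials (S(f_2,h_4), S(f_3,h_4), S(f_1,h_5), S(f_2,h_5), S(f_3,h_5), S(h_4,h_5), S(f_1,h_6), S(f_2,h_6), S(f_3,h_6), S(h_4,h_6), S(h_5,h_6), S(f_1,h_7), S(f_2,h_7), S(f_3,h_7), S(h_4,h_7), S(h_5,h_7), S(h_6,h_7)) all reduce to 0 modulo the current basis, so we have a Gröbner basis.
Inter-reduce: drop elements whose leading term is divisible by another's, tail-reduce, and make monic.
Reduced Gröbner basis: {x_1 - 1, x_2 - 2}.
Label its elements g_1 = x_1 - 1, g_2 = x_2 - 2.

Reduce p = 7x_1 - 5x_2 + 3 modulo G:
  leading term x_1: subtract (7)·g_1 from 7x_1 - 5x_2 + 3 → -5x_2 + 10
  leading term x_2: subtract (-5)·g_2 from -5x_2 + 10 → 0
  normal form = 0.
Since the normal form is 0, p ∈ I.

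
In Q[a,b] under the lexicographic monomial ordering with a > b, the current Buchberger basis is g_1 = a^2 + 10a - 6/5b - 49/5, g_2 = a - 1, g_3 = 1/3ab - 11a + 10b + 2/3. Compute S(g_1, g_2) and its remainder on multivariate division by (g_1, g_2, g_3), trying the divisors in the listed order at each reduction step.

S(g_1, g_2) = 11a - 6/5b - 49/5; remainder on division = -6/5b + 6/5.

lcm(LM(g_1), LM(g_2)) = a^2.
S = (lcm/LT(g_1))·g_1 − (lcm/LT(g_2))·g_2 = 11a - 6/5b - 49/5.
Reduce S modulo (g_1, g_2, g_3) in that order:
  leading term a: subtract (11)·g_2 from 11a - 6/5b - 49/5 → -6/5b + 6/5
  leading term b: no divisor's leading term divides it; move -6/5b to the remainder.
  leading term 1: no divisor's leading term divides it; move 6/5 to the remainder.
The remainder -6/5b + 6/5 is nonzero, so it would be added as the next basis element.
An S-polynomial is built so that the two leading terms cancel; whether anything survives reduction is exactly the Gröbner-basis criterion.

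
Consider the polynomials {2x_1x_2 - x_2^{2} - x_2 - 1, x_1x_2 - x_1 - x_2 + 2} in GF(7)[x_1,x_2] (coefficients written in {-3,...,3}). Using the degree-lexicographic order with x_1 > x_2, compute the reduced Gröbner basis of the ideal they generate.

G = {x_1^{2} - 3x_2 - 1, x_1x_2 - x_1 - x_2 + 2, x_2^{2} - 2x_1 - x_2 - 2}

f_1 = 2x_1x_2 - x_2^{2} - x_2 - 1, LT = x_1x_2.
f_2 = x_1x_2 - x_1 - x_2 + 2, LT = x_1x_2.

S(f_1,f_2): lcm = x_1x_2. S = 3x_2^{2} + x_1 - 3x_2 + 1.
  leading term x_2^{2}: no divisor's leading term divides it; move 3x_2^{2} to the remainder.
  leading term x_1: no divisor's leading term divides it; move x_1 to the remainder.
  leading term x_2: no divisor's leading term divides it; move -3x_2 to the remainder.
  leading term 1: no divisor's leading term divides it; move 1 to the remainder.
  remainder 3x_2^{2} + x_1 - 3x_2 + 1 ≠ 0; add g_3 = 3x_2^{2} + x_1 - 3x_2 + 1 to the basis.

S(f_1,g_3): lcm = x_1x_2^{2}. S = 3x_2^{3} + 2x_1^{2} + x_1x_2 + 3x_2^{2} + 2x_1 + 3x_2.
  leading term x_2^{3}: subtract (x_2)·g_3 from 3x_2^{3} + 2x_1^{2} + x_1x_2 + 3x_2^{2} + 2x_1 + 3x_2 → 2x_1^{2} - x_2^{2} + 2x_1 + 2x_2
  leading term x_1^{2}: no divisor's leading term divides it; move 2x_1^{2} to the remainder.
  leading term x_2^{2}: subtract (2)·g_3 from -x_2^{2} + 2x_1 + 2x_2 → x_2 - 2
  leading term x_2: no divisor's leading term divides it; move x_2 to the remainder.
  leading term 1: no divisor's leading term divides it; move -2 to the remainder.
  remainder 2x_1^{2} + x_2 - 2 ≠ 0; add g_4 = 2x_1^{2} + x_2 - 2 to the basis.

The other S-polynomials (S(f_2,g_3), S(f_1,g_4), S(f_2,g_4), S(g_3,g_4)) all reduce to 0 modulo the current basis, so we have a Gröbner basis.
Inter-reduce: drop elements whose leading term is divisible by another's, tail-reduce, and make monic.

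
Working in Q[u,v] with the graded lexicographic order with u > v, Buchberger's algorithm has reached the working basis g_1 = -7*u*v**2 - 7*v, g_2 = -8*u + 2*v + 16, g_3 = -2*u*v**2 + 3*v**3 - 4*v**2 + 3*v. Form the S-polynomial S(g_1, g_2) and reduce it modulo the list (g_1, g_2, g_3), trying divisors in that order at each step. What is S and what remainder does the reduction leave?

lcm(LM(g_1), LM(g_2)) = u*v**2.
S = (lcm/LT(g_1))·g_1 − (lcm/LT(g_2))·g_2 = 1/4*v**3 + 2*v**2 + v.
Reduce S modulo (g_1, g_2, g_3) in that order:
  leading term v**3: no divisor's leading term divides it; move 1/4*v**3 to the remainder.
  leading term v**2: no divisor's leading term divides it; move 2*v**2 to the remainder.
  leading term v: no divisor's leading term divides it; move v to the remainder.
The remainder 1/4*v**3 + 2*v**2 + v is nonzero, so it would be added as the next basis element.

S(g_1, g_2) = 1/4*v**3 + 2*v**2 + v; remainder on division = 1/4*v**3 + 2*v**2 + v.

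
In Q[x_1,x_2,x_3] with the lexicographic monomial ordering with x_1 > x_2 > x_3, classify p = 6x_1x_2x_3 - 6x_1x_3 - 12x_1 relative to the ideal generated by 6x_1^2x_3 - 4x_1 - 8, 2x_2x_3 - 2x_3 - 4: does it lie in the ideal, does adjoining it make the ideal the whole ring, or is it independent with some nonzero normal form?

First compute the reduced Gröbner basis of I by Buchberger's algorithm.
f_1 = 6x_1^2x_3 - 4x_1 - 8, LT = x_1^2x_3.
f_2 = 2x_2x_3 - 2x_3 - 4, LT = x_2x_3.

S(f_1,f_2): lcm = x_1^2x_2x_3. S = x_1^2x_3 + 2x_1^2 - 2/3x_1x_2 - 4/3x_2.
  reduce S modulo (f_1, f_2):
  remainder 2x_1^2 - 2/3x_1x_2 + 2/3x_1 - 4/3x_2 + 4/3 ≠ 0; add h_3 = 2x_1^2 - 2/3x_1x_2 + 2/3x_1 - 4/3x_2 + 4/3 to the basis.

The other S-polynomials (S(f_1,h_3), S(f_2,h_3)) all reduce to 0 modulo the current basis, so we have a Gröbner basis.
Inter-reduce: drop elements whose leading term is divisible by another's, tail-reduce, and make monic.
Reduced Gröbner basis: {x_1^2 - 1/3x_1x_2 + 1/3x_1 - 2/3x_2 + 2/3, x_2x_3 - x_3 - 2}.
Label its elements g_1 = x_1^2 - 1/3x_1x_2 + 1/3x_1 - 2/3x_2 + 2/3, g_2 = x_2x_3 - x_3 - 2.

Reduce p = 6x_1x_2x_3 - 6x_1x_3 - 12x_1 modulo G:
  leading term x_1x_2x_3: subtract (6x_1)·g_2 from 6x_1x_2x_3 - 6x_1x_3 - 12x_1 → 0
  normal form = 0.
Since the normal form is 0, p ∈ I.

Ideal membership is decidable via reduction modulo a Gröbner basis.

6x_1x_2x_3 - 6x_1x_3 - 12x_1 lies in I (it reduces to 0).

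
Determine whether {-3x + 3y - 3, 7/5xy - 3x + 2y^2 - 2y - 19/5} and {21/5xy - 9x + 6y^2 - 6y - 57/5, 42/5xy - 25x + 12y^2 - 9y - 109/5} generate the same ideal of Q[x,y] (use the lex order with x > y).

For a fixed monomial order, each ideal has a unique reduced Gröbner basis; comparing bases decides equality.
Buchberger on the first generating set:
f_1 = -3x + 3y - 3, LT = x.
f_2 = 7/5xy - 3x + 2y^2 - 2y - 19/5, LT = xy.

S(f_1,f_2): lcm = xy. S = 15/7x - 17/7y^2 + 17/7y + 19/7.
  reduce S modulo (f_1, f_2):
  remainder -17/7y^2 + 32/7y + 4/7 ≠ 0; add g_3 = -17/7y^2 + 32/7y + 4/7 to the basis.

The other S-polynomials (S(f_1,g_3), S(f_2,g_3)) all reduce to 0 modulo the current basis, so we have a Gröbner basis.
Inter-reduce: drop elements whose leading term is divisible by another's, tail-reduce, and make monic.
Reduced Gröbner basis: {x - y + 1, y^2 - 32/17y - 4/17}.

Buchberger on the second generating set:
h_1 = 21/5xy - 9x + 6y^2 - 6y - 57/5, LT = xy.
h_2 = 42/5xy - 25x + 12y^2 - 9y - 109/5, LT = xy.

S(h_1,h_2): lcm = xy. S = 5/6x - 5/14y - 5/42.
  reduce S modulo (h_1, h_2):
  remainder 5/6x - 5/14y - 5/42 ≠ 0; add k_3 = 5/6x - 5/14y - 5/42 to the basis.

S(h_1,k_3): lcm = xy. S = -15/7x + 13/7y^2 - 9/7y - 19/7.
  reduce S modulo (h_1, h_2, k_3):
  remainder 13/7y^2 - 108/49y - 148/49 ≠ 0; add k_4 = 13/7y^2 - 108/49y - 148/49 to the basis.

The other S-polynomials (S(h_2,k_3), S(h_1,k_4), S(h_2,k_4), S(k_3,k_4)) all reduce to 0 modulo the current basis, so we have a Gröbner basis.
Inter-reduce: drop elements whose leading term is divisible by another's, tail-reduce, and make monic.
Reduced Gröbner basis: {x - 3/7y - 1/7, y^2 - 108/91y - 148/91}.

These differ, so the ideals are not equal.

No, the ideals differ.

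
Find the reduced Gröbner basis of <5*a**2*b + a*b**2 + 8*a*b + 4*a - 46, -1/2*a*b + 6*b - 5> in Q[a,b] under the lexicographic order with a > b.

G = {a - 6/23*b**2 - 403/23*b + 363/23, b**3 + 403/6*b**2 - 213/2*b + 115/3}

f_1 = 5*a**2*b + a*b**2 + 8*a*b + 4*a - 46, LT = a**2*b.
f_2 = -1/2*a*b + 6*b - 5, LT = a*b.

S(f_1,f_2): lcm = a**2*b. S = 1/5*a*b**2 + 68/5*a*b - 46/5*a - 46/5.
  reduce S modulo (f_1, f_2):
  remainder -46/5*a + 12/5*b**2 + 806/5*b - 726/5 ≠ 0; add g_3 = -46/5*a + 12/5*b**2 + 806/5*b - 726/5 to the basis.

S(f_1,g_3): lcm = a**2*b. S = 6/23*a*b**3 + 2038/115*a*b**2 - 1631/115*a*b + 4/5*a - 46/5.
  reduce S modulo (f_1, f_2, g_3):
  remainder 72/23*b**3 + 4836/23*b**2 - 7668/23*b + 120 ≠ 0; add g_4 = 72/23*b**3 + 4836/23*b**2 - 7668/23*b + 120 to the basis.

The other S-polynomials (S(f_2,g_3), S(f_1,g_4), S(f_2,g_4), S(g_3,g_4)) all reduce to 0 modulo the current basis, so we have a Gröbner basis.
Inter-reduce: drop elements whose leading term is divisible by another's, tail-reduce, and make monic.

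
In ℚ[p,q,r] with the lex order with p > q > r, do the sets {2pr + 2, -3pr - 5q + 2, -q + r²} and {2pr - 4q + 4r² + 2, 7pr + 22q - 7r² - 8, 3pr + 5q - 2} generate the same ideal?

Since reduced Gröbner bases are canonical representatives of ideals under a given ordering, it suffices to compute and compare them.
Buchberger on the first generating set:
f_1 = 2pr + 2, LT = pr.
f_2 = -3pr - 5q + 2, LT = pr.
f_3 = -q + r², LT = q.

S(f_1,f_2): lcm = pr. S = -5/3q + 5/3.
  leading term q: subtract (5/3)·f_3 from -5/3q + 5/3 → -5/3r² + 5/3
  leading term r²: no divisor's leading term divides it; move -5/3r² to the remainder.
  leading term 1: no divisor's leading term divides it; move 5/3 to the remainder.
  remainder -5/3r² + 5/3 ≠ 0; add g_4 = -5/3r² + 5/3 to the basis.

S(f_1,g_4): lcm = pr². S = p + r.
  leading term p: no divisor's leading term divides it; move p to the remainder.
  leading term r: no divisor's leading term divides it; move r to the remainder.
  remainder p + r ≠ 0; add g_5 = p + r to the basis.

The other S-polynomials (S(f_1,f_3), S(f_2,f_3), S(f_2,g_4), S(f_3,g_4), S(f_1,g_5), S(f_2,g_5), S(f_3,g_5), S(g_4,g_5)) all reduce to 0 modulo the current basis, so we have a Gröbner basis.
Inter-reduce: drop elements whose leading term is divisible by another's, tail-reduce, and make monic.
Reduced Gröbner basis: {p + r, q - 1, r² - 1}.

Buchberger on the second generating set:
h_1 = 2pr - 4q + 4r² + 2, LT = pr.
h_2 = 7pr + 22q - 7r² - 8, LT = pr.
h_3 = 3pr + 5q - 2, LT = pr.

S(h_1,h_2): lcm = pr. S = -36/7q + 3r² + 15/7.
  leading term q: no divisor's leading term divides it; move -36/7q to the remainder.
  leading term r²: no divisor's leading term divides it; move 3r² to the remainder.
  leading term 1: no divisor's leading term divides it; move 15/7 to the remainder.
  remainder -36/7q + 3r² + 15/7 ≠ 0; add k_4 = -36/7q + 3r² + 15/7 to the basis.

S(h_1,h_3): lcm = pr. S = -11/3q + 2r² + 5/3.
  leading term q: subtract (77/108)·k_4 from -11/3q + 2r² + 5/3 → -5/36r² + 5/36
  leading term r²: no divisor's leading term divides it; move -5/36r² to the remainder.
  leading term 1: no divisor's leading term divides it; move 5/36 to the remainder.
  remainder -5/36r² + 5/36 ≠ 0; add k_5 = -5/36r² + 5/36 to the basis.

S(h_1,k_5): lcm = pr². S = p - 2qr + 2r³ + r.
  leading term p: no divisor's leading term divides it; move p to the remainder.
  leading term qr: subtract (7/18r)·k_4 from -2qr + 2r³ + r → ⅚r³ + ⅙r
  leading term r³: subtract (-6r)·k_5 from ⅚r³ + ⅙r → r
  leading term r: no divisor's leading term divides it; move r to the remainder.
  remainder p + r ≠ 0; add k_6 = p + r to the basis.

The other S-polynomials (S(h_2,h_3), S(h_1,k_4), S(h_2,k_4), S(h_3,k_4), S(h_2,k_5), S(h_3,k_5), S(k_4,k_5), S(h_1,k_6), S(h_2,k_6), S(h_3,k_6), S(k_4,k_6), S(k_5,k_6)) all reduce to 0 modulo the current basis, so we have a Gröbner basis.
Inter-reduce: drop elements whose leading term is divisible by another's, tail-reduce, and make monic.
Reduced Gröbner basis: {p + r, q - 1, r² - 1}.

These coincide, so the ideals are equal.

Yes, the ideals are equal.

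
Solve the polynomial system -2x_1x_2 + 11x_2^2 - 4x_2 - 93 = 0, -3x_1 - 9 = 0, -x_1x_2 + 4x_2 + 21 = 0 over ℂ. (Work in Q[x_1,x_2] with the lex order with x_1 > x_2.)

{(-3, -3)}

Compute a lex Gröbner basis by Buchberger's algorithm.
f_1 = -2x_1x_2 + 11x_2^2 - 4x_2 - 93, LT = x_1x_2.
f_2 = -3x_1 - 9, LT = x_1.
f_3 = -x_1x_2 + 4x_2 + 21, LT = x_1x_2.

S(f_1,f_2): lcm = x_1x_2. S = -11/2x_2^2 - x_2 + 93/2.
  leading term x_2^2: no divisor's leading term divides it; move -11/2x_2^2 to the remainder.
  leading term x_2: no divisor's leading term divides it; move -x_2 to the remainder.
  leading term 1: no divisor's leading term divides it; move 93/2 to the remainder.
  remainder -11/2x_2^2 - x_2 + 93/2 ≠ 0; add h_4 = -11/2x_2^2 - x_2 + 93/2 to the basis.

S(f_1,f_3): lcm = x_1x_2. S = -11/2x_2^2 + 6x_2 + 135/2.
  leading term x_2^2: subtract (1)·h_4 from -11/2x_2^2 + 6x_2 + 135/2 → 7x_2 + 21
  leading term x_2: no divisor's leading term divides it; move 7x_2 to the remainder.
  leading term 1: no divisor's leading term divides it; move 21 to the remainder.
  remainder 7x_2 + 21 ≠ 0; add h_5 = 7x_2 + 21 to the basis.

S(f_2,f_3): lcm = x_1x_2. S = 7x_2 + 21.
  leading term x_2: subtract (1)·h_5 from 7x_2 + 21 → 0
  remainder 0.

S(f_1,h_4): lcm = x_1x_2^2. S = -2/11x_1x_2 + 93/11x_1 - 11/2x_2^3 + 2x_2^2 + 93/2x_2.
  leading term x_1x_2: subtract (1/11)·f_1 from -2/11x_1x_2 + 93/11x_1 - 11/2x_2^3 + 2x_2^2 + 93/2x_2 → 93/11x_1 - 11/2x_2^3 + x_2^2 + 1031/22x_2 + 93/11
  leading term x_1: subtract (-31/11)·f_2 from 93/11x_1 - 11/2x_2^3 + x_2^2 + 1031/22x_2 + 93/11 → -11/2x_2^3 + x_2^2 + 1031/22x_2 - 186/11
  leading term x_2^3: subtract (x_2)·h_4 from -11/2x_2^3 + x_2^2 + 1031/22x_2 - 186/11 → 2x_2^2 + 4/11x_2 - 186/11
  leading term x_2^2: subtract (-4/11)·h_4 from 2x_2^2 + 4/11x_2 - 186/11 → 0
  remainder 0.

S(f_2,h_4): leading monomials are coprime, so the S-polynomial reduces to 0 (Buchberger's first criterion).
S(f_3,h_4): lcm = x_1x_2^2. S = -2/11x_1x_2 + 93/11x_1 - 4x_2^2 - 21x_2.
  leading term x_1x_2: subtract (1/11)·f_1 from -2/11x_1x_2 + 93/11x_1 - 4x_2^2 - 21x_2 → 93/11x_1 - 5x_2^2 - 227/11x_2 + 93/11
  leading term x_1: subtract (-31/11)·f_2 from 93/11x_1 - 5x_2^2 - 227/11x_2 + 93/11 → -5x_2^2 - 227/11x_2 - 186/11
  leading term x_2^2: subtract (10/11)·h_4 from -5x_2^2 - 227/11x_2 - 186/11 → -217/11x_2 - 651/11
  leading term x_2: subtract (-31/11)·h_5 from -217/11x_2 - 651/11 → 0
  remainder 0.

S(f_1,h_5): lcm = x_1x_2. S = -3x_1 - 11/2x_2^2 + 2x_2 + 93/2.
  leading term x_1: subtract (1)·f_2 from -3x_1 - 11/2x_2^2 + 2x_2 + 93/2 → -11/2x_2^2 + 2x_2 + 111/2
  leading term x_2^2: subtract (1)·h_4 from -11/2x_2^2 + 2x_2 + 111/2 → 3x_2 + 9
  leading term x_2: subtract (3/7)·h_5 from 3x_2 + 9 → 0
  remainder 0.

S(f_2,h_5): leading monomials are coprime, so the S-polynomial reduces to 0 (Buchberger's first criterion).
S(f_3,h_5): lcm = x_1x_2. S = -3x_1 - 4x_2 - 21.
  leading term x_1: subtract (1)·f_2 from -3x_1 - 4x_2 - 21 → -4x_2 - 12
  leading term x_2: subtract (-4/7)·h_5 from -4x_2 - 12 → 0
  remainder 0.

S(h_4,h_5): lcm = x_2^2. S = -31/11x_2 - 93/11.
  leading term x_2: subtract (-31/77)·h_5 from -31/11x_2 - 93/11 → 0
  remainder 0.

Every S-polynomial of the final basis reduces to 0, so we have a Gröbner basis.
Inter-reduce: drop elements whose leading term is divisible by another's, tail-reduce, and make monic.
Reduced Gröbner basis: {x_1 + 3, x_2 + 3}.

A lex Gröbner basis eliminates variables successively. Here x_2 + 3 depends only on x_2, with roots {-3}; lifting each root through the earlier basis elements recovers the full solutions.
  x_2 = -3: the earlier basis element becomes x_1 + 3 = 0, giving x_1 = -3 — point (-3, -3).
Check: every point annihilates each of the original generators.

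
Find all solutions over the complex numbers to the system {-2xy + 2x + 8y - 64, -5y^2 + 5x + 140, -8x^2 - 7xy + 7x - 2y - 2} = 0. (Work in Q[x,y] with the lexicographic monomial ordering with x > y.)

Compute a lex Gröbner basis by Buchberger's algorithm.
f_1 = -2xy + 2x + 8y - 64, LT = xy.
f_2 = 5x - 5y^2 + 140, LT = x.
f_3 = -8x^2 - 7xy + 7x - 2y - 2, LT = x^2.

S(f_1,f_2): lcm = xy. S = -x + y^3 - 32y + 32.
  leading term x: subtract (-1/5)·f_2 from -x + y^3 - 32y + 32 → y^3 - y^2 - 32y + 60
  leading term y^3: no divisor's leading term divides it; move y^3 to the remainder.
  leading term y^2: no divisor's leading term divides it; move -y^2 to the remainder.
  leading term y: no divisor's leading term divides it; move -32y to the remainder.
  leading term 1: no divisor's leading term divides it; move 60 to the remainder.
  remainder y^3 - y^2 - 32y + 60 ≠ 0; add h_4 = y^3 - y^2 - 32y + 60 to the basis.

S(f_1,f_3): lcm = x^2y. S = -x^2 - 7/8xy^2 - 25/8xy + 32x - 1/4y^2 - 1/4y.
  leading term x^2: subtract (-1/5x)·f_2 from -x^2 - 7/8xy^2 - 25/8xy + 32x - 1/4y^2 - 1/4y → -15/8xy^2 - 25/8xy + 60x - 1/4y^2 - 1/4y
  leading term xy^2: subtract (15/16y)·f_1 from -15/8xy^2 - 25/8xy + 60x - 1/4y^2 - 1/4y → -5xy + 60x - 31/4y^2 + 239/4y
  leading term xy: subtract (5/2)·f_1 from -5xy + 60x - 31/4y^2 + 239/4y → 55x - 31/4y^2 + 159/4y + 160
  leading term x: subtract (11)·f_2 from 55x - 31/4y^2 + 159/4y + 160 → 189/4y^2 + 159/4y - 1380
  leading term y^2: no divisor's leading term divides it; move 189/4y^2 to the remainder.
  leading term y: no divisor's leading term divides it; move 159/4y to the remainder.
  leading term 1: no divisor's leading term divides it; move -1380 to the remainder.
  remainder 189/4y^2 + 159/4y - 1380 ≠ 0; add h_5 = 189/4y^2 + 159/4y - 1380 to the basis.

S(f_2,f_3): lcm = x^2. S = -xy^2 - 7/8xy + 231/8x - 1/4y - 1/4.
  leading term xy^2: subtract (1/2y)·f_1 from -xy^2 - 7/8xy + 231/8x - 1/4y - 1/4 → -15/8xy + 231/8x - 4y^2 + 127/4y - 1/4
  leading term xy: subtract (15/16)·f_1 from -15/8xy + 231/8x - 4y^2 + 127/4y - 1/4 → 27x - 4y^2 + 97/4y + 239/4
  leading term x: subtract (27/5)·f_2 from 27x - 4y^2 + 97/4y + 239/4 → 23y^2 + 97/4y - 2785/4
  leading term y^2: subtract (92/189)·h_5 from 23y^2 + 97/4y - 2785/4 → 1235/252y - 6175/252
  leading term y: no divisor's leading term divides it; move 1235/252y to the remainder.
  leading term 1: no divisor's leading term divides it; move -6175/252 to the remainder.
  remainder 1235/252y - 6175/252 ≠ 0; add h_6 = 1235/252y - 6175/252 to the basis.

The other S-polynomials (S(f_1,h_4), S(f_2,h_4), S(f_3,h_4), S(f_1,h_5), S(f_2,h_5), S(f_3,h_5), S(h_4,h_5), S(f_1,h_6), S(f_2,h_6), S(f_3,h_6), S(h_4,h_6), S(h_5,h_6)) all reduce to 0 modulo the current basis, so we have a Gröbner basis.
Inter-reduce: drop elements whose leading term is divisible by another's, tail-reduce, and make monic.
Reduced Gröbner basis: {x + 3, y - 5}.

Elimination: the polynomial y - 5 lies in the elimination ideal for y, so y ∈ {5}. For each such y, the remaining basis elements (now univariate) give the rest of the solution.
  y = 5: the earlier basis element becomes x + 3 = 0, giving x = -3 — point (-3, 5).
Each listed point satisfies every original equation (direct substitution).
This is the nonlinear analogue of row-reducing a linear system.

{(-3, 5)}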